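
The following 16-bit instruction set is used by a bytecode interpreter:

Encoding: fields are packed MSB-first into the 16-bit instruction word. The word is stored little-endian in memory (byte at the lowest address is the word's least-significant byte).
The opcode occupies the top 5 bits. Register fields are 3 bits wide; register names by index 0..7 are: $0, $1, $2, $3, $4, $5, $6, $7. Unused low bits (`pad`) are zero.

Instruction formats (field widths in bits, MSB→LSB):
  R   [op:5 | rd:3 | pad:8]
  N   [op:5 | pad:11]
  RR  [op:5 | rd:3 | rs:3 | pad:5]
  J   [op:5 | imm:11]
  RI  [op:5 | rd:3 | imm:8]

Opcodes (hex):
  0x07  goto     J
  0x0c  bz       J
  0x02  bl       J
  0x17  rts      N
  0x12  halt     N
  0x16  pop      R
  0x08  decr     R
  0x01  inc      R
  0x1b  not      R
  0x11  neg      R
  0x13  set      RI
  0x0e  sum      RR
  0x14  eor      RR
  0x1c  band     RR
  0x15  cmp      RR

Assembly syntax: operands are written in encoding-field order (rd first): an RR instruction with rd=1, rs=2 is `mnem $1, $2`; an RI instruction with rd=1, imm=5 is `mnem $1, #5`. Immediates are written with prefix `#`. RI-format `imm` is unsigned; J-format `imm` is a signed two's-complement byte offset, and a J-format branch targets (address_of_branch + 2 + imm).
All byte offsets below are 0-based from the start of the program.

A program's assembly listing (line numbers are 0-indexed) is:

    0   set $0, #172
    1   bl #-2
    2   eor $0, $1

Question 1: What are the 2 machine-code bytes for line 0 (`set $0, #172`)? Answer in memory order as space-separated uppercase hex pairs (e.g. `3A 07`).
AC 98

L0: set op=0x13:5|rd=0:3|imm=172:8 ⇒ 0x98ac ⇒ little ac 98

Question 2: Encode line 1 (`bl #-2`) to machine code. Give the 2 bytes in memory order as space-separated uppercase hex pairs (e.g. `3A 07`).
line 1 (bl): pack op=0x2:5|imm=-2:11 = 0x17fe; little→ fe 17

FE 17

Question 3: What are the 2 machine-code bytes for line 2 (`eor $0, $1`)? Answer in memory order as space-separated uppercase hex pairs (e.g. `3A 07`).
2. eor fields op=0x14:5|rd=0:3|rs=1:3|pad=0:5 → word a020h → 20 a0

20 A0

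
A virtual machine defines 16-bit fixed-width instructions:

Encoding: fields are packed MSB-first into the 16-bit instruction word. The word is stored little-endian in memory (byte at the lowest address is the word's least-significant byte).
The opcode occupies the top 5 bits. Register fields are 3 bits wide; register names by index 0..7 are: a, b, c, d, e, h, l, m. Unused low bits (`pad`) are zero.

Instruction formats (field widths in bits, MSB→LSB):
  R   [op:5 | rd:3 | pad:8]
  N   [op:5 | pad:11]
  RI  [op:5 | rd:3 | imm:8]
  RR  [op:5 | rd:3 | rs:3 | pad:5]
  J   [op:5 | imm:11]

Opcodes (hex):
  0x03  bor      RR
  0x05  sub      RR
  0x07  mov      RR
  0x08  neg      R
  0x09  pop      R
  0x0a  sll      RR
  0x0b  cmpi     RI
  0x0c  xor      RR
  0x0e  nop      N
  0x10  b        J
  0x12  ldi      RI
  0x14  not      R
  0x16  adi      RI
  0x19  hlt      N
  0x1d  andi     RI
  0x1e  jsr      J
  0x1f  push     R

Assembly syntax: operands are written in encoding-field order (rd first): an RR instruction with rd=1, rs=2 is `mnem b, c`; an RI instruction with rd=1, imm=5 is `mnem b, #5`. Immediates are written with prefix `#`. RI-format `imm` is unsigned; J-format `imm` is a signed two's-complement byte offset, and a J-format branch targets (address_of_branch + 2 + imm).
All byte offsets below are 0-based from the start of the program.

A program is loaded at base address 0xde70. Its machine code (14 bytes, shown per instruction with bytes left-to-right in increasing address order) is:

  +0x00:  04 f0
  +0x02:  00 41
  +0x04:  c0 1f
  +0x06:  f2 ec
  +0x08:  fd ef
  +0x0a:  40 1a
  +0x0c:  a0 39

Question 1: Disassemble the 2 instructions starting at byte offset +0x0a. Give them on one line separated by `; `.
+0x0a: 40 1a ⇒ word 0x1a40 (little)
  opcode bits[15:11]=0x3: bor/RR
  rd@[10:8]=0x2 ⇒ c
  rs@[7:5]=0x2 ⇒ c
+0x0c: a0 39 ⇒ word 0x39a0 (little)
  opcode bits[15:11]=0x7: mov/RR
  rd@[10:8]=0x1 ⇒ b
  rs@[7:5]=0x5 ⇒ h

bor c, c; mov b, h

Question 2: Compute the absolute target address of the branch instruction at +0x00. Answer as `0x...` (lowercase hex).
@+00  little-endian(04 f0) = 0xf004
  op=0xf004>>11=0x1e ⇒ jsr (J)
  imm@[10:0]=0x4 ⇒ #4
  target = base 0xde70 + off 0x00 + 2 + imm 4 = 0xde76

0xde76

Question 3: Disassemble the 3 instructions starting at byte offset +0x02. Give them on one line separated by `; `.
neg b; bor m, l; andi e, #242

[02] 00 41 → 0x4100
  opcode bits[15:11]=0x8: neg/R
  rd@[10:8]=0x1 ⇒ b
[04] c0 1f → 0x1fc0
  opcode bits[15:11]=0x3: bor/RR
  rd@[10:8]=0x7 ⇒ m
  rs@[7:5]=0x6 ⇒ l
[06] f2 ec → 0xecf2
  opcode bits[15:11]=0x1d: andi/RI
  rd@[10:8]=0x4 ⇒ e
  imm@[7:0]=0xf2 ⇒ #242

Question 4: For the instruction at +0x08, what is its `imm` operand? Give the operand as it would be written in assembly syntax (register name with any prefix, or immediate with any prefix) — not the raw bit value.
@+08  little-endian(fd ef) = 0xeffd
  top 5b → 0x1d → andi [RI]
  rd: (w>>8)&0x7=0x7 → m
  imm: (w>>0)&0xff=0xfd → #253

#253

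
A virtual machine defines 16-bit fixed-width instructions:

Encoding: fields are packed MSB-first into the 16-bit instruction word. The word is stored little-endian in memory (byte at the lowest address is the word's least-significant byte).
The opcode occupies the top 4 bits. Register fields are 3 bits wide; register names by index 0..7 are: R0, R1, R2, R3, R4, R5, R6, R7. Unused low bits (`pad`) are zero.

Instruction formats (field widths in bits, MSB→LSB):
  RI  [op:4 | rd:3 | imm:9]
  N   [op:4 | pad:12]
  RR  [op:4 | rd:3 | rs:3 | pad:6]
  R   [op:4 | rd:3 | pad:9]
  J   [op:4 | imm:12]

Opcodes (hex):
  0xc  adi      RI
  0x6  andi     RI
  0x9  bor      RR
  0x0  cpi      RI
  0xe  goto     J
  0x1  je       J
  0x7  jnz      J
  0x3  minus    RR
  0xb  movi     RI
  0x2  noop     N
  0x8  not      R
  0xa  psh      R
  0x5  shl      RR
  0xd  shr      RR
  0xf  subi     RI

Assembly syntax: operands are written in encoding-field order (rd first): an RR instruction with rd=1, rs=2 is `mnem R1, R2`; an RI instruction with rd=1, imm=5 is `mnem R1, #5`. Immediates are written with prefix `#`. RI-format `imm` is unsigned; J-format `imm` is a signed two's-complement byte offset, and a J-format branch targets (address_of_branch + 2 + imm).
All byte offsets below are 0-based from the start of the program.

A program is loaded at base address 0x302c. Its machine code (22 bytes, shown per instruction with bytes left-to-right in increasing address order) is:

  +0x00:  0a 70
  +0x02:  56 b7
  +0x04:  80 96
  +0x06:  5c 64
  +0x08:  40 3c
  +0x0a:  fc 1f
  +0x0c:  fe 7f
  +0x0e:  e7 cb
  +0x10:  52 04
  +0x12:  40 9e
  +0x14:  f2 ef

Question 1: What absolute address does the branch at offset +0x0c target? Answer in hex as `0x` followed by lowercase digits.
off 0x0c: read fe 7f as little → 0x7ffe
  opcode bits[15:12]=0x7: jnz/J
  imm: (w>>0)&0xfff=0xffe (s12→-2) → #-2
  target = base 0x302c + off 0x0c + 2 + imm -2 = 0x3038

0x3038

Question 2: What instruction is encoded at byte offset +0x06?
[06] 5c 64 → 0x645c
  top 4b → 0x6 → andi [RI]
  [11:9] rd=2 = R2
  [8:0] imm=92 = #92

andi R2, #92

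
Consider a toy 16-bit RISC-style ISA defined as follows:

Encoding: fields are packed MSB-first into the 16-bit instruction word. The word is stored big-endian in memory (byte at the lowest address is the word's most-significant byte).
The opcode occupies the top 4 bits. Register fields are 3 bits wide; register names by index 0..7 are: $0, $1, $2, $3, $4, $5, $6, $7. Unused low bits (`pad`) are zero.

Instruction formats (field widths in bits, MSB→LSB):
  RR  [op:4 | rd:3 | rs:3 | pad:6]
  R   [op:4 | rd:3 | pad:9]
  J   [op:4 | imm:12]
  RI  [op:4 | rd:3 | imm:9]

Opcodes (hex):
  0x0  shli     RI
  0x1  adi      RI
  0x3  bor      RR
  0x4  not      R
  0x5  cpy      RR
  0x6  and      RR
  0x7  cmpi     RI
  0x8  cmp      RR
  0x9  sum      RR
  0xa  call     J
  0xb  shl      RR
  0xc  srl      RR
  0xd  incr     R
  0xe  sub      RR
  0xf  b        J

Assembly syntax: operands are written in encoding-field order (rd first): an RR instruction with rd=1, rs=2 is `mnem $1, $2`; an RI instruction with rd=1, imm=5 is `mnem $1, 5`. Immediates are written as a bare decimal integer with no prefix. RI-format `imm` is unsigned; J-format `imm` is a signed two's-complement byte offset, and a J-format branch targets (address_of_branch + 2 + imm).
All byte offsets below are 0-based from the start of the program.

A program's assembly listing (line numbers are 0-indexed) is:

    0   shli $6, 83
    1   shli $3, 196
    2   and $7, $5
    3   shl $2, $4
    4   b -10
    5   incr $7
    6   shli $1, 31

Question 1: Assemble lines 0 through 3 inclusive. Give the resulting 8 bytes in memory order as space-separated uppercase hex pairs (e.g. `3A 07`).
0. shli fields op=0x0:4|rd=6:3|imm=83:9 → word 0c53h → 0c 53
1. shli fields op=0x0:4|rd=3:3|imm=196:9 → word 06c4h → 06 c4
2. and fields op=0x6:4|rd=7:3|rs=5:3|pad=0:6 → word 6f40h → 6f 40
3. shl fields op=0xb:4|rd=2:3|rs=4:3|pad=0:6 → word b500h → b5 00

0C 53 06 C4 6F 40 B5 00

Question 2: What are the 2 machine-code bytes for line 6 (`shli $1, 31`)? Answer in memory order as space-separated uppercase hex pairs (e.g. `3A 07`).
02 1F

6. shli fields op=0x0:4|rd=1:3|imm=31:9 → word 021fh → 02 1f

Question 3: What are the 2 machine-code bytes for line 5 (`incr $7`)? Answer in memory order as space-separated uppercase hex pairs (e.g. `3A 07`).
DE 00

L5: incr op=0xd:4|rd=7:3|pad=0:9 ⇒ 0xde00 ⇒ big de 00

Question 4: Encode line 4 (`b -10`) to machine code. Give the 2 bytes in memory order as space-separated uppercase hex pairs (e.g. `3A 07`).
FF F6

line 4 (b): pack op=0xf:4|imm=-10:12 = 0xfff6; big→ ff f6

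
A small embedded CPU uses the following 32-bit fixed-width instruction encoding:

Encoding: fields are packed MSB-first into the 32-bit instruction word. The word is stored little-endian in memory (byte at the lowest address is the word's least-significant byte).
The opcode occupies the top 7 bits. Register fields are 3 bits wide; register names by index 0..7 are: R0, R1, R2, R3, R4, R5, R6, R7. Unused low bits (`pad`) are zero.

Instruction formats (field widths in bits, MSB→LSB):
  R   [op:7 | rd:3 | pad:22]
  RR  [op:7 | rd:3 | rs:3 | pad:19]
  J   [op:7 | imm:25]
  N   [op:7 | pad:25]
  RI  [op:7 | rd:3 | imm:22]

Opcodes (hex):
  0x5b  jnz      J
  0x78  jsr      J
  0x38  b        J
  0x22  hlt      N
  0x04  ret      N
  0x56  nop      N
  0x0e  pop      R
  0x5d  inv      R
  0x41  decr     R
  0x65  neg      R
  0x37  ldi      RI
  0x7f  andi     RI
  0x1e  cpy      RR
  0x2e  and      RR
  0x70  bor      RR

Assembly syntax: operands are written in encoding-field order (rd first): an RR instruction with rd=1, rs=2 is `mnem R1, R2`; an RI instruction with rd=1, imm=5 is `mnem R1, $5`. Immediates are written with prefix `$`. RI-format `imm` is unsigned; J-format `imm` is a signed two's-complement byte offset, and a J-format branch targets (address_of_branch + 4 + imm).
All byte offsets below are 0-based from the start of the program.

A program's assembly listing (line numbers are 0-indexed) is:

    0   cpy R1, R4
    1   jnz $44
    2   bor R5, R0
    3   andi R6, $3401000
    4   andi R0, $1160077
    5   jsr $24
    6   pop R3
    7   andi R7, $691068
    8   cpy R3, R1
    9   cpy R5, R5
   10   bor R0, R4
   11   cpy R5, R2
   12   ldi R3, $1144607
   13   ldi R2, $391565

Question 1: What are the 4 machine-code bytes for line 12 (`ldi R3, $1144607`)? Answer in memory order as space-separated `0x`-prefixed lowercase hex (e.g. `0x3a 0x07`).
line 12 (ldi): pack op=0x37:7|rd=3:3|imm=1144607:22 = 0x6ed1771f; little→ 1f 77 d1 6e

0x1f 0x77 0xd1 0x6e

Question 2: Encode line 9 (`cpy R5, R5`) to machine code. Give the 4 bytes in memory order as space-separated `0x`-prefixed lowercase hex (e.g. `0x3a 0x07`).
0x00 0x00 0x68 0x3d

line 9 (cpy): pack op=0x1e:7|rd=5:3|rs=5:3|pad=0:19 = 0x3d680000; little→ 00 00 68 3d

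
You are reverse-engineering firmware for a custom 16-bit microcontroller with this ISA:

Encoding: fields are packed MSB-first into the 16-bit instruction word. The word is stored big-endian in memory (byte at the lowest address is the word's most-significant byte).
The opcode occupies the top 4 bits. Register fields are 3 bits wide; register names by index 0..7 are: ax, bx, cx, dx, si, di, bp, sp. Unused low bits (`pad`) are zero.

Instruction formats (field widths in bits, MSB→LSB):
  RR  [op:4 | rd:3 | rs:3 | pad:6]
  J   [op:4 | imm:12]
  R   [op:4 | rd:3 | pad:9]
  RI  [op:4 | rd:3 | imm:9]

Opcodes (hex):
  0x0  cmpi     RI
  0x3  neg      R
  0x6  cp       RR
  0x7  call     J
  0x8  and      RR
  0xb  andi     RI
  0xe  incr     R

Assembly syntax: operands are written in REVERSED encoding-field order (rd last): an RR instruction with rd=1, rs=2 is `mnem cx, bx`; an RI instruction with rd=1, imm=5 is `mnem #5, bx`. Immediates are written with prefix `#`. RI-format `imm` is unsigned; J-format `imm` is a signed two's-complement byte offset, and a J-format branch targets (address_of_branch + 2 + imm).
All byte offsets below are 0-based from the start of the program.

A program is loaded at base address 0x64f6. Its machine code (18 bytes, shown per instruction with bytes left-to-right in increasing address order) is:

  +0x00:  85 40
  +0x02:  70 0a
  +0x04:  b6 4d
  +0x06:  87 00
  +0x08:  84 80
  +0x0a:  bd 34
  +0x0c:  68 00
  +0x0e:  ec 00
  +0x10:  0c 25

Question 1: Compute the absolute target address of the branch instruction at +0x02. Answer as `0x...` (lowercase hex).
0x6504

@+02  big-endian(70 0a) = 0x700a
  top 4b → 0x7 → call [J]
  imm: (w>>0)&0xfff=0xa → #10
  target = base 0x64f6 + off 0x02 + 2 + imm 10 = 0x6504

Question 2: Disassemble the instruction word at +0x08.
and cx, cx

+0x08: 84 80 ⇒ word 0x8480 (big)
  opcode bits[15:12]=0x8: and/RR
  rd: (w>>9)&0x7=0x2 → cx
  rs: (w>>6)&0x7=0x2 → cx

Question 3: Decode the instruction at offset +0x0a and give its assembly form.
off 0x0a: read bd 34 as big → 0xbd34
  top 4b → 0xb → andi [RI]
  rd@[11:9]=0x6 ⇒ bp
  imm@[8:0]=0x134 ⇒ #308

andi #308, bp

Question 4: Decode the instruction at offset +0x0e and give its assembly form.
+0x0e: ec 00 ⇒ word 0xec00 (big)
  top 4b → 0xe → incr [R]
  [11:9] rd=6 = bp

incr bp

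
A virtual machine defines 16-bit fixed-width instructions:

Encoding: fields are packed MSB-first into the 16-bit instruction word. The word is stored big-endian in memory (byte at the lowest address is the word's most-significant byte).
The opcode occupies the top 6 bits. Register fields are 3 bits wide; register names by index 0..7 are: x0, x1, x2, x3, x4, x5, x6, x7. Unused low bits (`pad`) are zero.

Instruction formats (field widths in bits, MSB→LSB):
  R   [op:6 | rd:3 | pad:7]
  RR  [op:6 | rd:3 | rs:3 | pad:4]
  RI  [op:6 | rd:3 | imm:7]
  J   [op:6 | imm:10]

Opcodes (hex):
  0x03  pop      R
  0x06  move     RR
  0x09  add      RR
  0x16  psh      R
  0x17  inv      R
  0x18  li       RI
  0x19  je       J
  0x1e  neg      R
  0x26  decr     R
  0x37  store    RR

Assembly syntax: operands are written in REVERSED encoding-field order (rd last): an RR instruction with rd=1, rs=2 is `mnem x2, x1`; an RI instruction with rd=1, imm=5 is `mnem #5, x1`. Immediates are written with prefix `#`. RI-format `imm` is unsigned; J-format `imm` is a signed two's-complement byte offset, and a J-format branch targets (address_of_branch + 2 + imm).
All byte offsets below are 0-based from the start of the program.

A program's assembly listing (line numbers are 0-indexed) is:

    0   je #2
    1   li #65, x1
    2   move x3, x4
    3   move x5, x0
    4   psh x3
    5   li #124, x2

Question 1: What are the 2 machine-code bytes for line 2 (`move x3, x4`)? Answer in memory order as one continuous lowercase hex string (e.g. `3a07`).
2. move fields op=0x6:6|rd=4:3|rs=3:3|pad=0:4 → word 1a30h → 1a 30

1a30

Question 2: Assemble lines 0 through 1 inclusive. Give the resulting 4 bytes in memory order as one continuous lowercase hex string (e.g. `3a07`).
line 0 (je): pack op=0x19:6|imm=2:10 = 0x6402; big→ 64 02
line 1 (li): pack op=0x18:6|rd=1:3|imm=65:7 = 0x60c1; big→ 60 c1

640260c1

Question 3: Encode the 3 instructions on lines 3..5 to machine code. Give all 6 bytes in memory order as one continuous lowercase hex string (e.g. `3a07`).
3. move fields op=0x6:6|rd=0:3|rs=5:3|pad=0:4 → word 1850h → 18 50
4. psh fields op=0x16:6|rd=3:3|pad=0:7 → word 5980h → 59 80
5. li fields op=0x18:6|rd=2:3|imm=124:7 → word 617ch → 61 7c

18505980617c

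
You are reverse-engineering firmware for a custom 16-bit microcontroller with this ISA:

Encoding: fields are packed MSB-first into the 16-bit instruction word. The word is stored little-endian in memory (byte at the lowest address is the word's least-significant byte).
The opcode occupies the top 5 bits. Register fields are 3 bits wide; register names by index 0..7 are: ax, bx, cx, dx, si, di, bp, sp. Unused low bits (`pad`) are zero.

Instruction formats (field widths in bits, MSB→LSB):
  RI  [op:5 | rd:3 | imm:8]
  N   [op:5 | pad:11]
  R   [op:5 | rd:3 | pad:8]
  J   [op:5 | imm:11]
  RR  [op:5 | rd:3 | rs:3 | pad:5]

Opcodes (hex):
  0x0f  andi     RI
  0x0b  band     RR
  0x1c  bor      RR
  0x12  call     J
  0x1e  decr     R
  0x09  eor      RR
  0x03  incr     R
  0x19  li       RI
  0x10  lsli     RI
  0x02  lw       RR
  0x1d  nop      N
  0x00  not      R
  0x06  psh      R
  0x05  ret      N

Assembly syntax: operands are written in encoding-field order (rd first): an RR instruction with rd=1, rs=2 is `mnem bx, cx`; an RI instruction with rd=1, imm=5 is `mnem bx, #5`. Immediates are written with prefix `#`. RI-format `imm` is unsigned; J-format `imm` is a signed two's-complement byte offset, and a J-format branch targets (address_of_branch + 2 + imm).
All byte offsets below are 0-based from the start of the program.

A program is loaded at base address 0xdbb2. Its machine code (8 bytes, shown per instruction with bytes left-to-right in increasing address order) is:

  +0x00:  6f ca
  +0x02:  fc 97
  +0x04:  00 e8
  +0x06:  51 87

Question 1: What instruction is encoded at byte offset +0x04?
nop

+0x04: 00 e8 ⇒ word 0xe800 (little)
  op=0xe800>>11=0x1d ⇒ nop (N)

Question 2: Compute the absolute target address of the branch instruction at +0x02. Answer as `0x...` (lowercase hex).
0xdbb2

[02] fc 97 → 0x97fc
  op=0x97fc>>11=0x12 ⇒ call (J)
  imm@[10:0]=0x7fc (s11→-4) ⇒ #-4
  target = base 0xdbb2 + off 0x02 + 2 + imm -4 = 0xdbb2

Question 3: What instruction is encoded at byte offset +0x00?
@+00  little-endian(6f ca) = 0xca6f
  op=0xca6f>>11=0x19 ⇒ li (RI)
  rd@[10:8]=0x2 ⇒ cx
  imm@[7:0]=0x6f ⇒ #111

li cx, #111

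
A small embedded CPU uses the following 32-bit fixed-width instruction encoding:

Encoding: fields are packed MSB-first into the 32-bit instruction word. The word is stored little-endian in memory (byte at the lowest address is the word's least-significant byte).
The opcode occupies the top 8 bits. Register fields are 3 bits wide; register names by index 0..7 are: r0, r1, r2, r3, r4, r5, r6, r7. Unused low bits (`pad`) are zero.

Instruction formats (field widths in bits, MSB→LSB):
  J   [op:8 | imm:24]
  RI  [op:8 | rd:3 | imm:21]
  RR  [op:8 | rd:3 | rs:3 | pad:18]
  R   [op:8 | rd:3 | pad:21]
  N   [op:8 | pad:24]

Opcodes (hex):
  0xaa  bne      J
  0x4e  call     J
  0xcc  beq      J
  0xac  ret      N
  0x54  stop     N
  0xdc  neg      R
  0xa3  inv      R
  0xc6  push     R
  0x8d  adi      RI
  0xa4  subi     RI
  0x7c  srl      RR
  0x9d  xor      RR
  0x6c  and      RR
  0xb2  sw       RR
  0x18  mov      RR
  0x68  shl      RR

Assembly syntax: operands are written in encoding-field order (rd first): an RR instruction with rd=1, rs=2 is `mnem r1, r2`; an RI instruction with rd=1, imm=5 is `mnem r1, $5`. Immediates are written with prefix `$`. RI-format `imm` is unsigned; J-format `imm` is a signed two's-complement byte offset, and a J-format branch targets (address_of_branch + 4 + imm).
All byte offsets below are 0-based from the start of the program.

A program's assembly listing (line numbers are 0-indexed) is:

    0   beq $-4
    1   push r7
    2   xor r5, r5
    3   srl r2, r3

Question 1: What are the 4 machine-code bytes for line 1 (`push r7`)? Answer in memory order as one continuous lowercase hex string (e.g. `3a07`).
L1: push op=0xc6:8|rd=7:3|pad=0:21 ⇒ 0xc6e00000 ⇒ little 00 00 e0 c6

0000e0c6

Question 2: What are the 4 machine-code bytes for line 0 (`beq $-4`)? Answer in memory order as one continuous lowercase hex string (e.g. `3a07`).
0. beq fields op=0xcc:8|imm=-4:24 → word ccfffffch → fc ff ff cc

fcffffcc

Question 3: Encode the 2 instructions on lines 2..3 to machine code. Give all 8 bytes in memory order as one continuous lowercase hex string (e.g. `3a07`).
2. xor fields op=0x9d:8|rd=5:3|rs=5:3|pad=0:18 → word 9db40000h → 00 00 b4 9d
3. srl fields op=0x7c:8|rd=2:3|rs=3:3|pad=0:18 → word 7c4c0000h → 00 00 4c 7c

0000b49d00004c7c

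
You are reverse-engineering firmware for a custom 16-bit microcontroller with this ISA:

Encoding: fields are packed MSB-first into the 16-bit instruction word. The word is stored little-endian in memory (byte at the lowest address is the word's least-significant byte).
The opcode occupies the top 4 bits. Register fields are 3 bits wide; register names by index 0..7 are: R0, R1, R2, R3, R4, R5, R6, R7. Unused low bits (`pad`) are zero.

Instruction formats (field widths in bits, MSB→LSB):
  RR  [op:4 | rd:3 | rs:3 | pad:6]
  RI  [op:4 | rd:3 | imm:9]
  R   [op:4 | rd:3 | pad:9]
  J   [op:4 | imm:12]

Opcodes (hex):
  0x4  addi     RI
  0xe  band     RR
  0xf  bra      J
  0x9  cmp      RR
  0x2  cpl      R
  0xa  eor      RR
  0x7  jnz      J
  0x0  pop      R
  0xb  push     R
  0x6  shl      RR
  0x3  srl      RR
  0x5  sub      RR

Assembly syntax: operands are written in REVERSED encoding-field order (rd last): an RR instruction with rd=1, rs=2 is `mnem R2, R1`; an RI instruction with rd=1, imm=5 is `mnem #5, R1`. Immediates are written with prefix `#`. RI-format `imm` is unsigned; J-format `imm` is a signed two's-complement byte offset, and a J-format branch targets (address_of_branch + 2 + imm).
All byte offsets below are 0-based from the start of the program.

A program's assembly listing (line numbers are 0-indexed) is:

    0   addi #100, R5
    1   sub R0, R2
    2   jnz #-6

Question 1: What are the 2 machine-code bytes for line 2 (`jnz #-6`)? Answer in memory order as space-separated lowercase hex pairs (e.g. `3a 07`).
fa 7f

2. jnz fields op=0x7:4|imm=-6:12 → word 7ffah → fa 7f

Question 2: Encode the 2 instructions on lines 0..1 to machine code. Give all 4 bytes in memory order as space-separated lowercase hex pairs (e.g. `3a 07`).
L0: addi op=0x4:4|rd=5:3|imm=100:9 ⇒ 0x4a64 ⇒ little 64 4a
L1: sub op=0x5:4|rd=2:3|rs=0:3|pad=0:6 ⇒ 0x5400 ⇒ little 00 54

64 4a 00 54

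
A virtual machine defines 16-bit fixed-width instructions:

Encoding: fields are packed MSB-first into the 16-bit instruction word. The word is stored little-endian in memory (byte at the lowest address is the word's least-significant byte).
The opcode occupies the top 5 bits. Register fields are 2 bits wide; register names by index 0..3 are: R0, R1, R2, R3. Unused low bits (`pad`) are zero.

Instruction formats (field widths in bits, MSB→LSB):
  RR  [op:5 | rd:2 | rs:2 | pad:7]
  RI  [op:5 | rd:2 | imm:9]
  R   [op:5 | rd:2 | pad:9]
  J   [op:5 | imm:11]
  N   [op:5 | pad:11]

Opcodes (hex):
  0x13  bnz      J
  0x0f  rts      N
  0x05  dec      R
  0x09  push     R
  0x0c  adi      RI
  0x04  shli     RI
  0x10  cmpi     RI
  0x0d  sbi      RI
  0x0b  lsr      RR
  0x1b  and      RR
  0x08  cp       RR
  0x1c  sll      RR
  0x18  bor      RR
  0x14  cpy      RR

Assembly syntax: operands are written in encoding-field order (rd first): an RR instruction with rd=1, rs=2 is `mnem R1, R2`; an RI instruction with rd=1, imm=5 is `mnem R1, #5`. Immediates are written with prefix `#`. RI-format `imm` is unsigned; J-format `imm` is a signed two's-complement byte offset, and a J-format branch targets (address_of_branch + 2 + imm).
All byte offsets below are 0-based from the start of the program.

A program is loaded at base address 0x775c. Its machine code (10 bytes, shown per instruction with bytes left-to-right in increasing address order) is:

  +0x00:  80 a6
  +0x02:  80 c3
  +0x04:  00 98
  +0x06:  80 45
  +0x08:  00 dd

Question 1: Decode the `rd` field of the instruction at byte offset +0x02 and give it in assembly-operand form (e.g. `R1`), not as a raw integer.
R1

off 0x02: read 80 c3 as little → 0xc380
  opcode bits[15:11]=0x18: bor/RR
  [10:9] rd=1 = R1
  [8:7] rs=3 = R3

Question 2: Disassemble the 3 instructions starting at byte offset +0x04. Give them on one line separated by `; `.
+0x04: 00 98 ⇒ word 0x9800 (little)
  top 5b → 0x13 → bnz [J]
  [10:0] imm=0 = #0
+0x06: 80 45 ⇒ word 0x4580 (little)
  top 5b → 0x8 → cp [RR]
  [10:9] rd=2 = R2
  [8:7] rs=3 = R3
+0x08: 00 dd ⇒ word 0xdd00 (little)
  top 5b → 0x1b → and [RR]
  [10:9] rd=2 = R2
  [8:7] rs=2 = R2

bnz #0; cp R2, R3; and R2, R2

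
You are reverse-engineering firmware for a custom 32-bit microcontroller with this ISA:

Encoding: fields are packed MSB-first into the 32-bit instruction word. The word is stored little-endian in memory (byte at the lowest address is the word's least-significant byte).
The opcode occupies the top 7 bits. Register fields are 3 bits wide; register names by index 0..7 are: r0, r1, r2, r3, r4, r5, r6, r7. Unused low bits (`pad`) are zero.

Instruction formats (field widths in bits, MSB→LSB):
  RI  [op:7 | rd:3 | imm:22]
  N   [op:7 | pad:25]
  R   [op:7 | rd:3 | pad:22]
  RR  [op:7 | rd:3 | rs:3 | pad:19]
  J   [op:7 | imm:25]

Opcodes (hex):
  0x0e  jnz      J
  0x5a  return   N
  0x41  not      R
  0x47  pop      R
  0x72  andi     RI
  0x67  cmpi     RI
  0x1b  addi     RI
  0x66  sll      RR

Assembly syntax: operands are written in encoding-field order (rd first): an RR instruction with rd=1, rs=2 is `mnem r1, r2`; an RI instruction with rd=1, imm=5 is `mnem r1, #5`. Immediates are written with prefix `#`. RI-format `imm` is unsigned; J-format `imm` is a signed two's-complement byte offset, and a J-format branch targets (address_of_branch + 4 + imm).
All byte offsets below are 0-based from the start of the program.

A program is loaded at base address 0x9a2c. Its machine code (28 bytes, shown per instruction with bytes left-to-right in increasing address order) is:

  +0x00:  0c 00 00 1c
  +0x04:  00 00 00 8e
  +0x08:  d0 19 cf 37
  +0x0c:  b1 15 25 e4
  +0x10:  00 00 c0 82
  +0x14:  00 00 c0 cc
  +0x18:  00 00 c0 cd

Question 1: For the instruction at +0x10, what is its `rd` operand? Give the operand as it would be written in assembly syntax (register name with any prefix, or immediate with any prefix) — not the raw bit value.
r3

off 0x10: read 00 00 c0 82 as little → 0x82c00000
  opcode bits[31:25]=0x41: not/R
  rd: (w>>22)&0x7=0x3 → r3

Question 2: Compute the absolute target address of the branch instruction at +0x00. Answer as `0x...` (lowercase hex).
0x9a3c

+0x00: 0c 00 00 1c ⇒ word 0x1c00000c (little)
  top 7b → 0xe → jnz [J]
  imm@[24:0]=0xc ⇒ #12
  target = base 0x9a2c + off 0x00 + 4 + imm 12 = 0x9a3c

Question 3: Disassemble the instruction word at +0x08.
off 0x08: read d0 19 cf 37 as little → 0x37cf19d0
  opcode bits[31:25]=0x1b: addi/RI
  rd@[24:22]=0x7 ⇒ r7
  imm@[21:0]=0xf19d0 ⇒ #989648

addi r7, #989648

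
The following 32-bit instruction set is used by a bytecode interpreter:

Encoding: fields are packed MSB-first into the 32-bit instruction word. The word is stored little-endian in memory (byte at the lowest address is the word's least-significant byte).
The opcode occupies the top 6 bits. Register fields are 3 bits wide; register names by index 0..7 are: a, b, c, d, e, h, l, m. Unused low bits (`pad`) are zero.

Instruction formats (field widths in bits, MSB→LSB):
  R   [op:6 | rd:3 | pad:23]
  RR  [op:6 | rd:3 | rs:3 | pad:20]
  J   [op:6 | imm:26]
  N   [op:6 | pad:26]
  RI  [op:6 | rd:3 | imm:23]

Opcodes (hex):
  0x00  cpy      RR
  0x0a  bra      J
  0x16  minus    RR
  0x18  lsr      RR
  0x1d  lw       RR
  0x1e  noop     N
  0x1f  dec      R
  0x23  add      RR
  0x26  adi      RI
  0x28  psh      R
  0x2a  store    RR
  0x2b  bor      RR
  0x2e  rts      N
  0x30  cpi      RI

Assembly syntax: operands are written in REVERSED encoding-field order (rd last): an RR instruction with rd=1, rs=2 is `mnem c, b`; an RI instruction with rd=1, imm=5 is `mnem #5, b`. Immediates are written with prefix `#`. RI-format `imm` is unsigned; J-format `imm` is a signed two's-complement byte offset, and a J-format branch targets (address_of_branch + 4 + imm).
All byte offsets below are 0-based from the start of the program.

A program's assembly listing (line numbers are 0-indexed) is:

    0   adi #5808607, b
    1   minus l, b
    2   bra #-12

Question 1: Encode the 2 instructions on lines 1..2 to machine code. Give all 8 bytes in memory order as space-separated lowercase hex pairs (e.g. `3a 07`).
1. minus fields op=0x16:6|rd=1:3|rs=6:3|pad=0:20 → word 58e00000h → 00 00 e0 58
2. bra fields op=0xa:6|imm=-12:26 → word 2bfffff4h → f4 ff ff 2b

00 00 e0 58 f4 ff ff 2b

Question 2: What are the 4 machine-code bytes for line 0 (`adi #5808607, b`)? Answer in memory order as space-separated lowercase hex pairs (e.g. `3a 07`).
df a1 d8 98

line 0 (adi): pack op=0x26:6|rd=1:3|imm=5808607:23 = 0x98d8a1df; little→ df a1 d8 98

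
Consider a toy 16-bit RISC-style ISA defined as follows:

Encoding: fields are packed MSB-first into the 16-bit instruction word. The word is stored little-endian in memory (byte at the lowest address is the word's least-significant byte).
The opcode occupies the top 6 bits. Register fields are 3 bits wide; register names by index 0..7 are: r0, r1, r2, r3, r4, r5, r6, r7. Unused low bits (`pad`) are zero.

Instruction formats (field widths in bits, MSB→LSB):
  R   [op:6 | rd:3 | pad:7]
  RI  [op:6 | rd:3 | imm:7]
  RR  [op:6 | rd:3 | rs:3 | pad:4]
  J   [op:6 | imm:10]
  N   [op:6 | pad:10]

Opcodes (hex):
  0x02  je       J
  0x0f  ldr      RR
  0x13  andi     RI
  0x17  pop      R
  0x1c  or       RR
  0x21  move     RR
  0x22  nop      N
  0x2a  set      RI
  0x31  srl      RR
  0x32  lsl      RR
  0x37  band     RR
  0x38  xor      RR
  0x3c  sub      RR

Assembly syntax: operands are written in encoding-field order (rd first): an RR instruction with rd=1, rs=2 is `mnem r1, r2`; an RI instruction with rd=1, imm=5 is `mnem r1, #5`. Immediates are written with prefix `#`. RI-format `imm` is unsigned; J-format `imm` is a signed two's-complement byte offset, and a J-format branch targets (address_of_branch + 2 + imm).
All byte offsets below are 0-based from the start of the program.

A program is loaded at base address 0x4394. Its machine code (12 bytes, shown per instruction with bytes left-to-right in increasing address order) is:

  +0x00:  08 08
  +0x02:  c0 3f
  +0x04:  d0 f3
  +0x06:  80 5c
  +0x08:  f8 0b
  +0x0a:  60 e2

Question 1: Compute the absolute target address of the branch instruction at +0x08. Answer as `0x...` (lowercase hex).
0x4396

+0x08: f8 0b ⇒ word 0x0bf8 (little)
  op=0x0bf8>>10=0x2 ⇒ je (J)
  imm@[9:0]=0x3f8 (s10→-8) ⇒ #-8
  target = base 0x4394 + off 0x08 + 2 + imm -8 = 0x4396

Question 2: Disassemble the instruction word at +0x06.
pop r1

off 0x06: read 80 5c as little → 0x5c80
  opcode bits[15:10]=0x17: pop/R
  [9:7] rd=1 = r1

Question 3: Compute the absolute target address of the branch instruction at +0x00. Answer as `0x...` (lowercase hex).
@+00  little-endian(08 08) = 0x0808
  top 6b → 0x2 → je [J]
  [9:0] imm=8 = #8
  target = base 0x4394 + off 0x00 + 2 + imm 8 = 0x439e

0x439e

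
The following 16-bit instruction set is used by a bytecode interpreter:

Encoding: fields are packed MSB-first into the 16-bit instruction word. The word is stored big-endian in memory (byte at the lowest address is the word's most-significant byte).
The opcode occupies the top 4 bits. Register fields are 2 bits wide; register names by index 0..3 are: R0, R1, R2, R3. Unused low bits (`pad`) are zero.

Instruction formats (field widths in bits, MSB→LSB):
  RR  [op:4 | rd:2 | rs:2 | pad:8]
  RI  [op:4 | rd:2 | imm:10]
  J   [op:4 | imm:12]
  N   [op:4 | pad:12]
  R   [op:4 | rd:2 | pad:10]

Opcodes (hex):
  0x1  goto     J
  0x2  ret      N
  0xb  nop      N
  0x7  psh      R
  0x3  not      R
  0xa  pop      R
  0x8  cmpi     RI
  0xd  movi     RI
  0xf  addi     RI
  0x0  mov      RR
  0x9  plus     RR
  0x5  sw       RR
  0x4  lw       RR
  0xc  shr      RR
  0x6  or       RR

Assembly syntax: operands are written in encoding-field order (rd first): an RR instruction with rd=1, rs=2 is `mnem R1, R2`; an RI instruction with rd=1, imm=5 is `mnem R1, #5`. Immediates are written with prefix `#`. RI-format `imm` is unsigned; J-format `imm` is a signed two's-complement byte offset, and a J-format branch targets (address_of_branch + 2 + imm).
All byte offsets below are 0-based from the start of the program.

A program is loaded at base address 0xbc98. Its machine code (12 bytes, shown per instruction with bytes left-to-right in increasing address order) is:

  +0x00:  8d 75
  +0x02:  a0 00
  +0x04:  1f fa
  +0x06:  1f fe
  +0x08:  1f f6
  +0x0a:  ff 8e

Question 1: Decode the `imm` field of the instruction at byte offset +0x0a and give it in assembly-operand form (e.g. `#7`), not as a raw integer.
#910

+0x0a: ff 8e ⇒ word 0xff8e (big)
  op=0xff8e>>12=0xf ⇒ addi (RI)
  rd: (w>>10)&0x3=0x3 → R3
  imm: (w>>0)&0x3ff=0x38e → #910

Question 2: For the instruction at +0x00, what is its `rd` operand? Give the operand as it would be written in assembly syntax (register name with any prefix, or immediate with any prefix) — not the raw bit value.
R3

off 0x00: read 8d 75 as big → 0x8d75
  op=0x8d75>>12=0x8 ⇒ cmpi (RI)
  [11:10] rd=3 = R3
  [9:0] imm=373 = #373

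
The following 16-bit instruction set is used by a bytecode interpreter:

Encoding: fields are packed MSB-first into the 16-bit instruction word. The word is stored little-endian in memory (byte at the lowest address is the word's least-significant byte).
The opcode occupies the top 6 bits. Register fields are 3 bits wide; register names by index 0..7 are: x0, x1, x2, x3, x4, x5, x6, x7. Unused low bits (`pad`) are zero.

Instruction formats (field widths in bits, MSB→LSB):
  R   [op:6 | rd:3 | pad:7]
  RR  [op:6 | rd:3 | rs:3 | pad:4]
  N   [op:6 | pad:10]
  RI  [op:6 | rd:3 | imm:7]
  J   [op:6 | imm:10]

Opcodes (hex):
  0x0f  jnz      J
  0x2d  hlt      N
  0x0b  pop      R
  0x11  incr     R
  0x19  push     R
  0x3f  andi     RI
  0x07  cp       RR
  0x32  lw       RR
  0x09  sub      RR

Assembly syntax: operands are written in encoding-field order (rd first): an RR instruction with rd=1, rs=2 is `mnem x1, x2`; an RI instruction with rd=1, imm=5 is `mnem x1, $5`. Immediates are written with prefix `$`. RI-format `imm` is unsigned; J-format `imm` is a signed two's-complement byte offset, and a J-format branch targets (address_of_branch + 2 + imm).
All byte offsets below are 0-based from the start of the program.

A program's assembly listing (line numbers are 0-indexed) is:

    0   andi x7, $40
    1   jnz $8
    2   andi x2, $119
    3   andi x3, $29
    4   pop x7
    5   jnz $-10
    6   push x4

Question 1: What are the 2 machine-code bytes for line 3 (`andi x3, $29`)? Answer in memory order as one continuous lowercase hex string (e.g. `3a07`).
L3: andi op=0x3f:6|rd=3:3|imm=29:7 ⇒ 0xfd9d ⇒ little 9d fd

9dfd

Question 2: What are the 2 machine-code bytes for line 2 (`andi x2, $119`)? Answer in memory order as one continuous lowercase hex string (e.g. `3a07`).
77fd

2. andi fields op=0x3f:6|rd=2:3|imm=119:7 → word fd77h → 77 fd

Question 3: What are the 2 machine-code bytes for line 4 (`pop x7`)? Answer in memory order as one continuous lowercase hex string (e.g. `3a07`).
802f

L4: pop op=0xb:6|rd=7:3|pad=0:7 ⇒ 0x2f80 ⇒ little 80 2f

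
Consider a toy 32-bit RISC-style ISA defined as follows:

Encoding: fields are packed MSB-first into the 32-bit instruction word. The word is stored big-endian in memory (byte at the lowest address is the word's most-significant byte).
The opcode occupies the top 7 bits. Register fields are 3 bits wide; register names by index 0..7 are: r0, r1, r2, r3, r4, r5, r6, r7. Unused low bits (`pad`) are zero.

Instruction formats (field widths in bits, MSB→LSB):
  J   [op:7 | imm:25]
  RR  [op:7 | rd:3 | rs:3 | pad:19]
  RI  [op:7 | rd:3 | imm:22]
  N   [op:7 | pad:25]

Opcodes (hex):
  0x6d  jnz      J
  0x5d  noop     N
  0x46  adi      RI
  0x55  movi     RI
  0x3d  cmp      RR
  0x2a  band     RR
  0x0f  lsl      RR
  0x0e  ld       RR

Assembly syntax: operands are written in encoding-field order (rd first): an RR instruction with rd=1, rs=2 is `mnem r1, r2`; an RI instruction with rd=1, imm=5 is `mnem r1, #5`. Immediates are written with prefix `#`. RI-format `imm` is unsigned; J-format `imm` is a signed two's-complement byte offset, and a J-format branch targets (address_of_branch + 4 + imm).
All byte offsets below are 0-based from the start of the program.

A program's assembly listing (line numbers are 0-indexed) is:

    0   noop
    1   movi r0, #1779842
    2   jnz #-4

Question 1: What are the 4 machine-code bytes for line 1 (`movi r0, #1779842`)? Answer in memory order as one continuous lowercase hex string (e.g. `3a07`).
1. movi fields op=0x55:7|rd=0:3|imm=1779842:22 → word aa1b2882h → aa 1b 28 82

aa1b2882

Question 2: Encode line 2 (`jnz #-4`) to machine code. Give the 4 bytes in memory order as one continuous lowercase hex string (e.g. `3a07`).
line 2 (jnz): pack op=0x6d:7|imm=-4:25 = 0xdbfffffc; big→ db ff ff fc

dbfffffc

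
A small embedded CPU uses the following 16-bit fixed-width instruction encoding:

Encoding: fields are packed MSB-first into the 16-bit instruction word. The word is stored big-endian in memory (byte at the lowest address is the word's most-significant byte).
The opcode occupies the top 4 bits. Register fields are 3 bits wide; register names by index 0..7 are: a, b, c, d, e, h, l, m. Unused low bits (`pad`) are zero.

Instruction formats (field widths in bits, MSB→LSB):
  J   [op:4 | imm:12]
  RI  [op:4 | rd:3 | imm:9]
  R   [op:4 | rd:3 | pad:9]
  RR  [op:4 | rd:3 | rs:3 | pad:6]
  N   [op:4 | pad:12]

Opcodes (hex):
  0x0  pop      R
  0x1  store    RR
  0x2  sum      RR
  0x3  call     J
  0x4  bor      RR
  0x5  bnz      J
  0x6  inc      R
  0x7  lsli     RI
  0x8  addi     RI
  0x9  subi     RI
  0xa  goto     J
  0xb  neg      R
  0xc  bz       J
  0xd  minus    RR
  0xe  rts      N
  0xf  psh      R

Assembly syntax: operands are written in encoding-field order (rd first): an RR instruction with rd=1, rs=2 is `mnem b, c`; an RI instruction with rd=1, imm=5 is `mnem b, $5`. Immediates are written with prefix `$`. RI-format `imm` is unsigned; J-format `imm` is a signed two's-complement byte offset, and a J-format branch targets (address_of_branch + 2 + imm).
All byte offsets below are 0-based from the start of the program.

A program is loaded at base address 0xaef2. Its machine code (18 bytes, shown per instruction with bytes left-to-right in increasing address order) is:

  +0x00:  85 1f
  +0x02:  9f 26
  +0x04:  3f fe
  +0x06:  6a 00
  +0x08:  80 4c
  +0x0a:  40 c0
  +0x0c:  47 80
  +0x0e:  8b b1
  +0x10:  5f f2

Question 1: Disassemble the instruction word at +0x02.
subi m, $294

+0x02: 9f 26 ⇒ word 0x9f26 (big)
  opcode bits[15:12]=0x9: subi/RI
  [11:9] rd=7 = m
  [8:0] imm=294 = $294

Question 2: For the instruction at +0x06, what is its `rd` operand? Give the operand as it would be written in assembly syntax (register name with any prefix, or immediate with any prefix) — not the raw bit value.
@+06  big-endian(6a 00) = 0x6a00
  top 4b → 0x6 → inc [R]
  rd@[11:9]=0x5 ⇒ h

h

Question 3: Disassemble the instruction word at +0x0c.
bor d, l

off 0x0c: read 47 80 as big → 0x4780
  opcode bits[15:12]=0x4: bor/RR
  [11:9] rd=3 = d
  [8:6] rs=6 = l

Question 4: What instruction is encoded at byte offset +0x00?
off 0x00: read 85 1f as big → 0x851f
  op=0x851f>>12=0x8 ⇒ addi (RI)
  [11:9] rd=2 = c
  [8:0] imm=287 = $287

addi c, $287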